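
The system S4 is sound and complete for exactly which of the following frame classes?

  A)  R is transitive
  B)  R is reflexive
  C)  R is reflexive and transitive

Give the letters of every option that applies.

(A) this class determines K4, not S4.
(B) this class determines T (= KT), not S4.
(C) S4 is sound and complete for exactly this class.

C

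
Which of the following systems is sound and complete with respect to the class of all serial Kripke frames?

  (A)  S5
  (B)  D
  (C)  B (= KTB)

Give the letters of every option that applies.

(A) S5 is determined by the class of reflexive, symmetric, and transitive frames.
(B) D is determined by exactly this class.
(C) B (= KTB) is determined by the class of reflexive and symmetric frames.

B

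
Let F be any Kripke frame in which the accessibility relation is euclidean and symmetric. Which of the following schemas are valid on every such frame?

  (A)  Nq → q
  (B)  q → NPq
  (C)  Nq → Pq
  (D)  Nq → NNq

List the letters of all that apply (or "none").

A symmetric euclidean relation is transitive (uRv and vRw give vRu by symmetry, then uRw by the euclidean condition, applied at v).
(A) Nq → q is axiom T, which corresponds to reflexivity. Such an R need not be reflexive — not valid.
(B) q → NPq (axiom B) characterises the symmetric frames. Every such R is symmetric — valid.
(C) Nq → Pq is axiom D, which corresponds to seriality. Such an R need not be serial — not valid.
(D) Nq → NNq is axiom 4, which corresponds to transitivity. Every such R is transitive — valid.

B, D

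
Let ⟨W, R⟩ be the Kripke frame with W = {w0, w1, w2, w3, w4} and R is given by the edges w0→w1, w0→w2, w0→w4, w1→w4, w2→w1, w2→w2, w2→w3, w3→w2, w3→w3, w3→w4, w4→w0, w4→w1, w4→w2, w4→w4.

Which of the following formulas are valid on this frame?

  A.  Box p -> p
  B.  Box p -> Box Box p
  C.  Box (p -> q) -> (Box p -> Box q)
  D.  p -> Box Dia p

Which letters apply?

C

R is not reflexive: not w0 R w0.
R is not symmetric: w0 R w1 but not w1 R w0.
R is not transitive: w0 R w2 and w2 R w3 but not w0 R w3.
(A) axiom T: valid iff R is reflexive. R is not reflexive — not valid.
(B) axiom 4: valid iff R is transitive. R is not transitive — not valid.
(C) Box (p -> q) -> (Box p -> Box q) is axiom K, valid on every Kripke frame — valid.
(D) axiom B: valid iff R is symmetric. R is not symmetric — not valid.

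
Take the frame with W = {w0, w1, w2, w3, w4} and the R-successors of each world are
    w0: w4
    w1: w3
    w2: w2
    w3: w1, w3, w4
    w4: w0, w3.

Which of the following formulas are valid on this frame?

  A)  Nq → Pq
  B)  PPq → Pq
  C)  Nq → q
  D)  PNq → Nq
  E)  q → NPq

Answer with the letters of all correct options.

R is not reflexive: not w0 R w0.
R is symmetric: every R-edge is matched by its reverse.
R is not transitive: w0 R w4 and w4 R w0 but not w0 R w0.
R is not euclidean: w3 R w1 and w3 R w4 but not w1 R w4.
R is serial: every world has an R-successor.
(A) axiom D: valid iff R is serial. R is serial — valid.
(B) PPq → Pq is the dual of axiom 4; it is valid on a frame exactly when R is transitive. R is not transitive, so not valid.
(C) Nq → q (axiom T) characterises the reflexive frames. R is not reflexive — not valid.
(D) PNq → Nq is the dual of axiom 5; it is valid on a frame exactly when R is euclidean. R is not euclidean, so not valid.
(E) q → NPq is axiom B; it is valid on a frame exactly when R is symmetric. R is symmetric, so valid.

A, E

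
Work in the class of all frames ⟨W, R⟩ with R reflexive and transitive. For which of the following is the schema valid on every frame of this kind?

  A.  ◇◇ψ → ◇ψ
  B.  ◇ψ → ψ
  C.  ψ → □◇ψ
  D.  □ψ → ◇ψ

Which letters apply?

Reflexive relations are serial.
(A) ◇◇ψ → ◇ψ (the dual of axiom 4) characterises the transitive frames. Every such R is transitive — valid.
(B) ◇ψ → ψ (the converse of T) corresponds to R being a subset of the identity. Such an R need not be a subset of the identity, so not valid.
(C) ψ → □◇ψ is axiom B, which corresponds to symmetry. Such an R need not be symmetric — not valid.
(D) □ψ → ◇ψ (axiom D) characterises the serial frames. Every such R is serial — valid.

A, D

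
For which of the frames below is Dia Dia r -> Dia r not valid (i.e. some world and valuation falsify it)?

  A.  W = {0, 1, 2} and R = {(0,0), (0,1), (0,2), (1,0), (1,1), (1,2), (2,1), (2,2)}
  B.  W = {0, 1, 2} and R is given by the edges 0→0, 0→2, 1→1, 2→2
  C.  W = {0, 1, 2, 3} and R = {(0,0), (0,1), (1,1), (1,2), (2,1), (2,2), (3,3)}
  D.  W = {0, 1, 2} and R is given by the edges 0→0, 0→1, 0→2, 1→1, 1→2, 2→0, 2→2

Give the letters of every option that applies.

The schema Dia Dia r -> Dia r is the dual of axiom 4; it is valid on a frame iff R is transitive.
(A) R is not transitive (2 R 1 and 1 R 0 but not 2 R 0), so the schema fails here.
(B) R is transitive (R is closed under composition), so the schema is valid here.
(C) R is not transitive (0 R 1 and 1 R 2 but not 0 R 2), so the schema fails here.
(D) R is not transitive (1 R 2 and 2 R 0 but not 1 R 0), so the schema fails here.

A, C, D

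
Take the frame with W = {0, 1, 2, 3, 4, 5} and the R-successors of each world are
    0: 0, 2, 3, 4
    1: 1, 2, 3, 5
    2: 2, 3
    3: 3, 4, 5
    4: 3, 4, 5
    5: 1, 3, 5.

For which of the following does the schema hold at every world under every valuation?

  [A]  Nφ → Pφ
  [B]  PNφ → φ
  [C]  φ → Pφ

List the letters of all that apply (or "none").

A, C

R is reflexive: each world relates to itself.
R is not symmetric: 0 R 2 but not 2 R 0.
R is serial: every world has an R-successor.
(A) Nφ → Pφ is axiom D, which corresponds to seriality. R is serial — valid.
(B) PNφ → φ (the dual of axiom B) characterises the symmetric frames. R is not symmetric — not valid.
(C) φ → Pφ (the dual of axiom T) characterises the reflexive frames. R is reflexive — valid.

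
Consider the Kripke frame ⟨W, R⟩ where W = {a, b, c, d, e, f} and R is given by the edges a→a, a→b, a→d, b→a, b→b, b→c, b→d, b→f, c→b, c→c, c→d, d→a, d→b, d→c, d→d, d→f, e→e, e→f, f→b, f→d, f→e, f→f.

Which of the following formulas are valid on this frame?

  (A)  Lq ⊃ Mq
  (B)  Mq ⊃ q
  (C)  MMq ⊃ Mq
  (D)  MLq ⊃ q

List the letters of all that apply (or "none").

A, D

R is symmetric: every R-edge is matched by its reverse.
R is not transitive: a R b and b R c but not a R c.
R is serial: every world has an R-successor.
R is not a subset of the identity: a R b with a ≠ b.
(A) Lq ⊃ Mq is axiom D; it is valid on a frame exactly when R is serial. R is serial, so valid.
(B) Mq ⊃ q (the converse of T) corresponds to R being a subset of the identity. Here R ⊄ identity, so not valid.
(C) MMq ⊃ Mq (the dual of axiom 4) characterises the transitive frames. R is not transitive — not valid.
(D) MLq ⊃ q is the dual of axiom B; it is valid on a frame exactly when R is symmetric. R is symmetric, so valid.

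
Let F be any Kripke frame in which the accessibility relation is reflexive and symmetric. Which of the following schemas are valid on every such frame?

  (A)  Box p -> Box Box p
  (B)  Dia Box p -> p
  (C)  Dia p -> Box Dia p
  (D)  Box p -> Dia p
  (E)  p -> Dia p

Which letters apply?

Reflexive relations are serial.
(A) Box p -> Box Box p is axiom 4; it is valid on a frame exactly when R is transitive. Such an R need not be transitive, so not valid.
(B) Dia Box p -> p is the dual of axiom B, which corresponds to symmetry. Every such R is symmetric — valid.
(C) axiom 5: valid iff R is euclidean. Such an R need not be euclidean — not valid.
(D) Box p -> Dia p (axiom D) characterises the serial frames. Every such R is serial — valid.
(E) p -> Dia p is the dual of axiom T, which corresponds to reflexivity. Every such R is reflexive — valid.

B, D, E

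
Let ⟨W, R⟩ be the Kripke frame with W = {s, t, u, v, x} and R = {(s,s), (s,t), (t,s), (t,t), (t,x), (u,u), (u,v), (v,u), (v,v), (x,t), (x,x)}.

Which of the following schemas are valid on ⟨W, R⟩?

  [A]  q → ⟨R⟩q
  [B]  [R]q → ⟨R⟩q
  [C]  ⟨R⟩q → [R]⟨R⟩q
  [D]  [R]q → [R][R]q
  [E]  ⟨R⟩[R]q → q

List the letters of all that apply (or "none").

A, B, E

R is reflexive: each world relates to itself.
R is symmetric: every R-edge is matched by its reverse.
R is not transitive: s R t and t R x but not s R x.
R is not euclidean: t R s and t R x but not s R x.
R is serial: every world has an R-successor.
(A) q → ⟨R⟩q is the dual of axiom T, which corresponds to reflexivity. R is reflexive — valid.
(B) [R]q → ⟨R⟩q is axiom D, which corresponds to seriality. R is serial — valid.
(C) ⟨R⟩q → [R]⟨R⟩q is axiom 5, which corresponds to the euclidean property. R is not euclidean — not valid.
(D) [R]q → [R][R]q is axiom 4, which corresponds to transitivity. R is not transitive — not valid.
(E) the dual of axiom B: valid iff R is symmetric. R is symmetric — valid.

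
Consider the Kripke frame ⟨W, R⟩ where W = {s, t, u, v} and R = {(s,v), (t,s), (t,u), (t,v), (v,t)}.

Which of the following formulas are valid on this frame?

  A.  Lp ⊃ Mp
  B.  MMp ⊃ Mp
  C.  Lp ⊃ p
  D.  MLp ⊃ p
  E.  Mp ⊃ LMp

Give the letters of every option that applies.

R is not reflexive: not s R s.
R is not symmetric: s R v but not v R s.
R is not transitive: s R v and v R t but not s R t.
R is not euclidean: t R s and t R u but not s R u.
R is not serial: u has no R-successor.
(A) Lp ⊃ Mp (axiom D) characterises the serial frames. R is not serial — not valid.
(B) MMp ⊃ Mp is the dual of axiom 4, which corresponds to transitivity. R is not transitive — not valid.
(C) axiom T: valid iff R is reflexive. R is not reflexive — not valid.
(D) MLp ⊃ p (the dual of axiom B) characterises the symmetric frames. R is not symmetric — not valid.
(E) Mp ⊃ LMp is axiom 5; it is valid on a frame exactly when R is euclidean. R is not euclidean, so not valid.

none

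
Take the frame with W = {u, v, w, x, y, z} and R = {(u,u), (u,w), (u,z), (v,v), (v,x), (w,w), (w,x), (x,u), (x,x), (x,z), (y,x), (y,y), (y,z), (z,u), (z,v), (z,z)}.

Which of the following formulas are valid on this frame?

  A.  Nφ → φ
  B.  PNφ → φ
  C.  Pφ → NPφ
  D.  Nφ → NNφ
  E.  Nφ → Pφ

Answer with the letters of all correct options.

R is reflexive: each world relates to itself.
R is not symmetric: u R w but not w R u.
R is not transitive: u R w and w R x but not u R x.
R is not euclidean: u R w and u R u but not w R u.
R is serial: every world has an R-successor.
(A) axiom T: valid iff R is reflexive. R is reflexive — valid.
(B) PNφ → φ is the dual of axiom B; it is valid on a frame exactly when R is symmetric. R is not symmetric, so not valid.
(C) Pφ → NPφ (axiom 5) characterises the euclidean frames. R is not euclidean — not valid.
(D) Nφ → NNφ is axiom 4; it is valid on a frame exactly when R is transitive. R is not transitive, so not valid.
(E) Nφ → Pφ (axiom D) characterises the serial frames. R is serial — valid.

A, E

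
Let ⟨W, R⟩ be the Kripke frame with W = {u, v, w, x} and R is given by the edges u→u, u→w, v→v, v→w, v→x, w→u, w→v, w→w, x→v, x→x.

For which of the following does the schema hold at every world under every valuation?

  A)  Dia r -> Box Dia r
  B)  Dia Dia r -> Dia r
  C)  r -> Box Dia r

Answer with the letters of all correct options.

C

R is symmetric: every R-edge is matched by its reverse.
R is not transitive: u R w and w R v but not u R v.
R is not euclidean: v R w and v R x but not w R x.
(A) Dia r -> Box Dia r is axiom 5; it is valid on a frame exactly when R is euclidean. R is not euclidean, so not valid.
(B) Dia Dia r -> Dia r is the dual of axiom 4, which corresponds to transitivity. R is not transitive — not valid.
(C) r -> Box Dia r is axiom B, which corresponds to symmetry. R is symmetric — valid.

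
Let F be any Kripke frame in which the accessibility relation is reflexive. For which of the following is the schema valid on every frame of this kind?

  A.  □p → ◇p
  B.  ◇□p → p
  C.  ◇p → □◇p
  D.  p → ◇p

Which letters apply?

A, D

A reflexive relation is serial.
(A) □p → ◇p is axiom D, which corresponds to seriality. Every such R is serial — valid.
(B) ◇□p → p is the dual of axiom B, which corresponds to symmetry. Such an R need not be symmetric — not valid.
(C) ◇p → □◇p is axiom 5; it is valid on a frame exactly when R is euclidean. Such an R need not be euclidean, so not valid.
(D) p → ◇p (the dual of axiom T) characterises the reflexive frames. Every such R is reflexive — valid.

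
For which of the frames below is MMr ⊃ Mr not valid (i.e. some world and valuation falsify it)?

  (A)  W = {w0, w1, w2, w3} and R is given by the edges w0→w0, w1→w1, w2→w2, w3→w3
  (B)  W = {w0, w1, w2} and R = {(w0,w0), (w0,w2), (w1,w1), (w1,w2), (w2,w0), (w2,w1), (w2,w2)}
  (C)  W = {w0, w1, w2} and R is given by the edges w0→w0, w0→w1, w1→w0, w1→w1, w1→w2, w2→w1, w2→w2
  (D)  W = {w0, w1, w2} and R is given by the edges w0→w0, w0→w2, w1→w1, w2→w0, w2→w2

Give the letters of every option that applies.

The schema MMr ⊃ Mr is the dual of axiom 4; it is valid on a frame iff R is transitive.
(A) R is transitive (R is closed under composition), so the schema is valid here.
(B) R is not transitive (w0 R w2 and w2 R w1 but not w0 R w1), so the schema fails here.
(C) R is not transitive (w0 R w1 and w1 R w2 but not w0 R w2), so the schema fails here.
(D) R is transitive (R is closed under composition), so the schema is valid here.

B, C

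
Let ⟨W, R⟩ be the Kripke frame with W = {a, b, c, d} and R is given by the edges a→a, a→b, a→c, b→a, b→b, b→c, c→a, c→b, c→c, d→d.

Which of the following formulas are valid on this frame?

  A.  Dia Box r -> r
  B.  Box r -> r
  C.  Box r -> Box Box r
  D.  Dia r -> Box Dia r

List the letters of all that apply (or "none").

R is reflexive: each world relates to itself.
R is symmetric: every R-edge is matched by its reverse.
R is transitive: R is closed under composition.
R is euclidean: any two R-successors of the same world are R-related.
(A) Dia Box r -> r is the dual of axiom B, which corresponds to symmetry. R is symmetric — valid.
(B) Box r -> r is axiom T, which corresponds to reflexivity. R is reflexive — valid.
(C) Box r -> Box Box r is axiom 4; it is valid on a frame exactly when R is transitive. R is transitive, so valid.
(D) Dia r -> Box Dia r is axiom 5; it is valid on a frame exactly when R is euclidean. R is euclidean, so valid.

A, B, C, D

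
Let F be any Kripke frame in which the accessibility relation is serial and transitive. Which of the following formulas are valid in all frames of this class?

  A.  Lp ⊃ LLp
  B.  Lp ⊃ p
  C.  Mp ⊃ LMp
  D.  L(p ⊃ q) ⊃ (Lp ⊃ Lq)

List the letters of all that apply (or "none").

(A) axiom 4: valid iff R is transitive. Every such R is transitive — valid.
(B) axiom T: valid iff R is reflexive. Such an R need not be reflexive — not valid.
(C) axiom 5: valid iff R is euclidean. Such an R need not be euclidean — not valid.
(D) L(p ⊃ q) ⊃ (Lp ⊃ Lq) is axiom K, valid on every Kripke frame — valid.

A, D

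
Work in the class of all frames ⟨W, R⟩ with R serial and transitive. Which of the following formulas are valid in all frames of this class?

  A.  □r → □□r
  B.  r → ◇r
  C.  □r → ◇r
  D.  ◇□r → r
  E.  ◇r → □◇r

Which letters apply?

A, C

(A) axiom 4: valid iff R is transitive. Every such R is transitive — valid.
(B) the dual of axiom T: valid iff R is reflexive. Such an R need not be reflexive — not valid.
(C) axiom D: valid iff R is serial. Every such R is serial — valid.
(D) ◇□r → r (the dual of axiom B) characterises the symmetric frames. Such an R need not be symmetric — not valid.
(E) ◇r → □◇r is axiom 5; it is valid on a frame exactly when R is euclidean. Such an R need not be euclidean, so not valid.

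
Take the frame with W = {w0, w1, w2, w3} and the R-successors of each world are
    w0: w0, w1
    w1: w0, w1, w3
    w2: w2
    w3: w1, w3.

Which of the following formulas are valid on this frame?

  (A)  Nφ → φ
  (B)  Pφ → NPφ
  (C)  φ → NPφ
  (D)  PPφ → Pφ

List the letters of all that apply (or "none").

A, C

R is reflexive: each world relates to itself.
R is symmetric: every R-edge is matched by its reverse.
R is not transitive: w0 R w1 and w1 R w3 but not w0 R w3.
R is not euclidean: w1 R w0 and w1 R w3 but not w0 R w3.
(A) Nφ → φ is axiom T; it is valid on a frame exactly when R is reflexive. R is reflexive, so valid.
(B) Pφ → NPφ is axiom 5, which corresponds to the euclidean property. R is not euclidean — not valid.
(C) φ → NPφ (axiom B) characterises the symmetric frames. R is symmetric — valid.
(D) the dual of axiom 4: valid iff R is transitive. R is not transitive — not valid.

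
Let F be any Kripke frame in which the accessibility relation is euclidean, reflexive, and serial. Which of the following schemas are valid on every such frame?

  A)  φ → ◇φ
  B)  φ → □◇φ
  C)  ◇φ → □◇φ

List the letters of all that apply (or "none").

A relation that is euclidean, reflexive, and serial is also symmetric and transitive.
(A) φ → ◇φ is the dual of axiom T; it is valid on a frame exactly when R is reflexive. Every such R is reflexive, so valid.
(B) φ → □◇φ is axiom B, which corresponds to symmetry. Every such R is symmetric — valid.
(C) axiom 5: valid iff R is euclidean. Every such R is euclidean — valid.

A, B, C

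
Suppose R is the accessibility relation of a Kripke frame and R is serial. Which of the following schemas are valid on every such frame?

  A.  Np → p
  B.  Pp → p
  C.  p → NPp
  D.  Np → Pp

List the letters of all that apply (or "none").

D

(A) Np → p is axiom T, which corresponds to reflexivity. Such an R need not be reflexive — not valid.
(B) Pp → p is the converse of T; it holds exactly when R ⊆ identity. Such an R need not be a subset of the identity — not valid.
(C) p → NPp is axiom B, which corresponds to symmetry. Such an R need not be symmetric — not valid.
(D) Np → Pp is axiom D; it is valid on a frame exactly when R is serial. Every such R is serial, so valid.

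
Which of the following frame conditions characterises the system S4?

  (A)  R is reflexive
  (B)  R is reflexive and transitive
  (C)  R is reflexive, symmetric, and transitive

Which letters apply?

B

(A) this class determines T (= KT), not S4.
(B) S4 is sound and complete for exactly this class.
(C) this class determines S5, not S4.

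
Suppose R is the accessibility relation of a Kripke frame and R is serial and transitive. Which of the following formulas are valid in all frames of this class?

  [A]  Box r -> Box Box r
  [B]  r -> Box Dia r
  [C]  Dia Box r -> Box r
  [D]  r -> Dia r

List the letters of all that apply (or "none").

(A) Box r -> Box Box r is axiom 4; it is valid on a frame exactly when R is transitive. Every such R is transitive, so valid.
(B) r -> Box Dia r (axiom B) characterises the symmetric frames. Such an R need not be symmetric — not valid.
(C) Dia Box r -> Box r (the dual of axiom 5) characterises the euclidean frames. Such an R need not be euclidean — not valid.
(D) r -> Dia r is the dual of axiom T, which corresponds to reflexivity. Such an R need not be reflexive — not valid.

A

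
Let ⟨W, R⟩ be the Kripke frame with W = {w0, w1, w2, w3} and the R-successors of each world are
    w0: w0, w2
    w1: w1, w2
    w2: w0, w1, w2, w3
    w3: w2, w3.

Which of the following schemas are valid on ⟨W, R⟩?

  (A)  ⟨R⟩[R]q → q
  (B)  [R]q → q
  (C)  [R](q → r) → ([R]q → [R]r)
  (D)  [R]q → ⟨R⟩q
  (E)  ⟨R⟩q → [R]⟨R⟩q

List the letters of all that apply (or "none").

R is reflexive: each world relates to itself.
R is symmetric: every R-edge is matched by its reverse.
R is not euclidean: w2 R w0 and w2 R w1 but not w0 R w1.
R is serial: every world has an R-successor.
(A) ⟨R⟩[R]q → q is the dual of axiom B; it is valid on a frame exactly when R is symmetric. R is symmetric, so valid.
(B) [R]q → q (axiom T) characterises the reflexive frames. R is reflexive — valid.
(C) this is just K, valid on every normal frame.
(D) [R]q → ⟨R⟩q is axiom D, which corresponds to seriality. R is serial — valid.
(E) axiom 5: valid iff R is euclidean. R is not euclidean — not valid.

A, B, C, D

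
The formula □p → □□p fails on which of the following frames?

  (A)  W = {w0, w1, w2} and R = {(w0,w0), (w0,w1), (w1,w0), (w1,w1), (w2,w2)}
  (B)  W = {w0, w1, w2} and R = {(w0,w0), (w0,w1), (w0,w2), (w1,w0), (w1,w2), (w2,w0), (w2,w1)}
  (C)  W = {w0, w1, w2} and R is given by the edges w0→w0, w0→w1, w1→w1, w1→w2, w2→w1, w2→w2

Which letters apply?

The schema □p → □□p is axiom 4; it is valid on a frame iff R is transitive.
(A) R is transitive (R is closed under composition), so the schema is valid here.
(B) R is not transitive (w1 R w0 and w0 R w1 but not w1 R w1), so the schema fails here.
(C) R is not transitive (w0 R w1 and w1 R w2 but not w0 R w2), so the schema fails here.

B, C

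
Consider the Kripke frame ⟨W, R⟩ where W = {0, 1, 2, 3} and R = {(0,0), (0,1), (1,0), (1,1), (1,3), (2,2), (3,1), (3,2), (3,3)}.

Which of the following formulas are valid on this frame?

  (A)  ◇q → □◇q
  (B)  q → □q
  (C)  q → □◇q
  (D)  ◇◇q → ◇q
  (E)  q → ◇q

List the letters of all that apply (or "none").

E

R is reflexive: each world relates to itself.
R is not symmetric: 3 R 2 but not 2 R 3.
R is not transitive: 0 R 1 and 1 R 3 but not 0 R 3.
R is not euclidean: 1 R 0 and 1 R 3 but not 0 R 3.
R is not a subset of the identity: 0 R 1 with 0 ≠ 1.
(A) ◇q → □◇q is axiom 5, which corresponds to the euclidean property. R is not euclidean — not valid.
(B) q → □q (equivalent to ◇p→p) corresponds to R being a subset of the identity. Here R ⊄ identity, so not valid.
(C) axiom B: valid iff R is symmetric. R is not symmetric — not valid.
(D) the dual of axiom 4: valid iff R is transitive. R is not transitive — not valid.
(E) q → ◇q is the dual of axiom T, which corresponds to reflexivity. R is reflexive — valid.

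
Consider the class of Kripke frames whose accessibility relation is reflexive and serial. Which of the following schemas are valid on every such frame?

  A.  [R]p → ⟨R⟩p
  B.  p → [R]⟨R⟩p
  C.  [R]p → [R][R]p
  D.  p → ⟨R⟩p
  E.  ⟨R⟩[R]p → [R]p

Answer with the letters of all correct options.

A, D

(A) [R]p → ⟨R⟩p (axiom D) characterises the serial frames. Every such R is serial — valid.
(B) p → [R]⟨R⟩p is axiom B; it is valid on a frame exactly when R is symmetric. Such an R need not be symmetric, so not valid.
(C) axiom 4: valid iff R is transitive. Such an R need not be transitive — not valid.
(D) the dual of axiom T: valid iff R is reflexive. Every such R is reflexive — valid.
(E) ⟨R⟩[R]p → [R]p is the dual of axiom 5; it is valid on a frame exactly when R is euclidean. Such an R need not be euclidean, so not valid.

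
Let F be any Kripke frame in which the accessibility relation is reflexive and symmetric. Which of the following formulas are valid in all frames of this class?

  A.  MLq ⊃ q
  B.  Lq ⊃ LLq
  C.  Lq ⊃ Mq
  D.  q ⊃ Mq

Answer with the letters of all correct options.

A, C, D

Reflexive relations are serial.
(A) the dual of axiom B: valid iff R is symmetric. Every such R is symmetric — valid.
(B) Lq ⊃ LLq (axiom 4) characterises the transitive frames. Such an R need not be transitive — not valid.
(C) axiom D: valid iff R is serial. Every such R is serial — valid.
(D) q ⊃ Mq (the dual of axiom T) characterises the reflexive frames. Every such R is reflexive — valid.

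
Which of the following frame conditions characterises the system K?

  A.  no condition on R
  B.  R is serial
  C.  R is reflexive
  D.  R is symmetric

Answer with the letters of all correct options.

(A) K is sound and complete for exactly this class.
(B) this class determines D, not K.
(C) this class determines T (= KT), not K.
(D) this class determines KB, not K.

A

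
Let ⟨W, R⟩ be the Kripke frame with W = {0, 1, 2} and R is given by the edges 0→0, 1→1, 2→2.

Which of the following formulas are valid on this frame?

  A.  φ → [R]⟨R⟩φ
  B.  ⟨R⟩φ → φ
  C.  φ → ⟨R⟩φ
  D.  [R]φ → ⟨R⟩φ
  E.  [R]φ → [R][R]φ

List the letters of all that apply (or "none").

R is reflexive: each world relates to itself.
R is symmetric: every R-edge is matched by its reverse.
R is transitive: R is closed under composition.
R is serial: every world has an R-successor.
R is a subset of the identity: every R-edge is a self-loop.
(A) φ → [R]⟨R⟩φ is axiom B, which corresponds to symmetry. R is symmetric — valid.
(B) ⟨R⟩φ → φ is valid only on frames where every R-edge is a self-loop. Here R ⊆ identity — valid.
(C) φ → ⟨R⟩φ is the dual of axiom T, which corresponds to reflexivity. R is reflexive — valid.
(D) axiom D: valid iff R is serial. R is serial — valid.
(E) [R]φ → [R][R]φ is axiom 4, which corresponds to transitivity. R is transitive — valid.

A, B, C, D, E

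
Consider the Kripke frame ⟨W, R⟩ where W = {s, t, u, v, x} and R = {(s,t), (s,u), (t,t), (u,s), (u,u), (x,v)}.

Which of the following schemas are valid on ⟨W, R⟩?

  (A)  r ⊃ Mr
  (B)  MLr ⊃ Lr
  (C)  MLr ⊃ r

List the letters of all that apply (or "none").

R is not reflexive: not s R s.
R is not symmetric: s R t but not t R s.
R is not euclidean: s R t and s R u but not t R u.
(A) the dual of axiom T: valid iff R is reflexive. R is not reflexive — not valid.
(B) MLr ⊃ Lr is the dual of axiom 5, which corresponds to the euclidean property. R is not euclidean — not valid.
(C) the dual of axiom B: valid iff R is symmetric. R is not symmetric — not valid.

none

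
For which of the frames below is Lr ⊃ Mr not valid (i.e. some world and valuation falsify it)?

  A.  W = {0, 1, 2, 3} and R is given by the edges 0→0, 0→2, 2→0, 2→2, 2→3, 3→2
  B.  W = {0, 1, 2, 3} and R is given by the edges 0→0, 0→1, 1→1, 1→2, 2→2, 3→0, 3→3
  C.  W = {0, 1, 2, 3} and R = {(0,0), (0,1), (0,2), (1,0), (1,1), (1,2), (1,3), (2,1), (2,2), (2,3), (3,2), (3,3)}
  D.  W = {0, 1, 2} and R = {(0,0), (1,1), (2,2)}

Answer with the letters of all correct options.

The schema Lr ⊃ Mr is axiom D; it is valid on a frame iff R is serial.
(A) R is not serial (1 has no R-successor), so the schema fails here.
(B) R is serial (every world has an R-successor), so the schema is valid here.
(C) R is serial (every world has an R-successor), so the schema is valid here.
(D) R is serial (every world has an R-successor), so the schema is valid here.

A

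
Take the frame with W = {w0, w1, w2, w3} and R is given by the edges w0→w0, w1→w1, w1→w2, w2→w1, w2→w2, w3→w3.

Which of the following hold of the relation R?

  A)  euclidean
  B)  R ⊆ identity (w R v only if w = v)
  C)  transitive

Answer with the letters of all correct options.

(A) euclidean: any two R-successors of the same world are R-related.
(B) not ⊆ identity: w1 R w2 with w1 ≠ w2.
(C) transitive: R is closed under composition.

A, C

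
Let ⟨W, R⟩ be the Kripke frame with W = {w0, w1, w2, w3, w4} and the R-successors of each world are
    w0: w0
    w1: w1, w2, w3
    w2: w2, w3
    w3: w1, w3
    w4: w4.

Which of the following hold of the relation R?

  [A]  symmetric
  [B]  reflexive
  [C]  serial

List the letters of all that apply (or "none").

(A) not symmetric: w1 R w2 but not w2 R w1.
(B) reflexive: each world relates to itself.
(C) serial: every world has an R-successor.

B, C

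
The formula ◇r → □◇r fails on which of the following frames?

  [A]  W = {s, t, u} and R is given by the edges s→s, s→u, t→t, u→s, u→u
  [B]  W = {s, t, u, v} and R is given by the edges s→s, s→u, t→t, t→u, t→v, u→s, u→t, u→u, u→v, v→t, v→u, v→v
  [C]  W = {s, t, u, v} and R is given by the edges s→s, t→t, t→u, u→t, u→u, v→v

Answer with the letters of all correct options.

The schema ◇r → □◇r is axiom 5; it is valid on a frame iff R is euclidean.
(A) R is euclidean (any two R-successors of the same world are R-related), so the schema is valid here.
(B) R is not euclidean (u R s and u R t but not s R t), so the schema fails here.
(C) R is euclidean (any two R-successors of the same world are R-related), so the schema is valid here.

B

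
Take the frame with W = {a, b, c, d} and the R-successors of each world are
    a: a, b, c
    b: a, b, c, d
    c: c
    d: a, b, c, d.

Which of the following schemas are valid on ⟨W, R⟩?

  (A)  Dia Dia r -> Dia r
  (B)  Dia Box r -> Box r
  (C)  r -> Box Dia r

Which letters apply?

none

R is not symmetric: a R c but not c R a.
R is not transitive: a R b and b R d but not a R d.
R is not euclidean: a R c and a R a but not c R a.
(A) the dual of axiom 4: valid iff R is transitive. R is not transitive — not valid.
(B) the dual of axiom 5: valid iff R is euclidean. R is not euclidean — not valid.
(C) r -> Box Dia r is axiom B, which corresponds to symmetry. R is not symmetric — not valid.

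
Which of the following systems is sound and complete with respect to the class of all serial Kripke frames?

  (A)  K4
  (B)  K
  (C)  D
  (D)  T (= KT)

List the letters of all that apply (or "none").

C

(A) K4 is determined by the class of transitive frames.
(B) K is determined by the class of arbitrary frames.
(C) D is determined by exactly this class.
(D) T (= KT) is determined by the class of reflexive frames.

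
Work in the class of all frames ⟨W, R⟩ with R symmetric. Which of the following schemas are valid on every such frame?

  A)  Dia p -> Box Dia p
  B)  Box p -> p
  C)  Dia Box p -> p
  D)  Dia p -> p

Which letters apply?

C

(A) Dia p -> Box Dia p is axiom 5, which corresponds to the euclidean property. Such an R need not be euclidean — not valid.
(B) Box p -> p is axiom T, which corresponds to reflexivity. Such an R need not be reflexive — not valid.
(C) Dia Box p -> p is the dual of axiom B, which corresponds to symmetry. Every such R is symmetric — valid.
(D) Dia p -> p (the converse of T) corresponds to R being a subset of the identity. Such an R need not be a subset of the identity, so not valid.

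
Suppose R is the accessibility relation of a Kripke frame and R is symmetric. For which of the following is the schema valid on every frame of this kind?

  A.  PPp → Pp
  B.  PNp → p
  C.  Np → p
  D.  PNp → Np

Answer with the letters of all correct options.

(A) PPp → Pp is the dual of axiom 4; it is valid on a frame exactly when R is transitive. Such an R need not be transitive, so not valid.
(B) PNp → p (the dual of axiom B) characterises the symmetric frames. Every such R is symmetric — valid.
(C) Np → p is axiom T, which corresponds to reflexivity. Such an R need not be reflexive — not valid.
(D) the dual of axiom 5: valid iff R is euclidean. Such an R need not be euclidean — not valid.

B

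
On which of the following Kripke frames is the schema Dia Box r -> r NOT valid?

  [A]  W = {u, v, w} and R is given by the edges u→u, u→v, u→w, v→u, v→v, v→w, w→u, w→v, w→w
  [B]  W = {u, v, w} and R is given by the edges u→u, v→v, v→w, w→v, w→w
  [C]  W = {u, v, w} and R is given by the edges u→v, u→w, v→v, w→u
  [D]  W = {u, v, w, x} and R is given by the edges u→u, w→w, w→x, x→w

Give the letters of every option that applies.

C

The schema Dia Box r -> r is the dual of axiom B; it is valid on a frame iff R is symmetric.
(A) R is symmetric (every R-edge is matched by its reverse), so the schema is valid here.
(B) R is symmetric (every R-edge is matched by its reverse), so the schema is valid here.
(C) R is not symmetric (u R v but not v R u), so the schema fails here.
(D) R is symmetric (every R-edge is matched by its reverse), so the schema is valid here.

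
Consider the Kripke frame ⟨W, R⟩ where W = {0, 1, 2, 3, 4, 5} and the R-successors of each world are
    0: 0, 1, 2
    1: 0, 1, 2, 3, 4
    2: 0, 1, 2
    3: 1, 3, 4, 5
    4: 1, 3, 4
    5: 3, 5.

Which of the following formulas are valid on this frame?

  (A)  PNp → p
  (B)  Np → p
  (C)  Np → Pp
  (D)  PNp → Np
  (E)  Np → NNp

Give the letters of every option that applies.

A, B, C

R is reflexive: each world relates to itself.
R is symmetric: every R-edge is matched by its reverse.
R is not transitive: 0 R 1 and 1 R 3 but not 0 R 3.
R is not euclidean: 1 R 0 and 1 R 3 but not 0 R 3.
R is serial: every world has an R-successor.
(A) PNp → p is the dual of axiom B; it is valid on a frame exactly when R is symmetric. R is symmetric, so valid.
(B) Np → p (axiom T) characterises the reflexive frames. R is reflexive — valid.
(C) Np → Pp is axiom D; it is valid on a frame exactly when R is serial. R is serial, so valid.
(D) PNp → Np is the dual of axiom 5; it is valid on a frame exactly when R is euclidean. R is not euclidean, so not valid.
(E) Np → NNp (axiom 4) characterises the transitive frames. R is not transitive — not valid.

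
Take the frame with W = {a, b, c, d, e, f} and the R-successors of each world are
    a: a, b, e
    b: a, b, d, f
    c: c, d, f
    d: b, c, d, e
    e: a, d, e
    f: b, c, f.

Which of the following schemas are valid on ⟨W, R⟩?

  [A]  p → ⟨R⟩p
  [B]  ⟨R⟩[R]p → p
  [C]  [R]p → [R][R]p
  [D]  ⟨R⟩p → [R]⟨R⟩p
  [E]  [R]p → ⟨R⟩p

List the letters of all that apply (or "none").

A, B, E

R is reflexive: each world relates to itself.
R is symmetric: every R-edge is matched by its reverse.
R is not transitive: a R b and b R d but not a R d.
R is not euclidean: a R b and a R e but not b R e.
R is serial: every world has an R-successor.
(A) p → ⟨R⟩p (the dual of axiom T) characterises the reflexive frames. R is reflexive — valid.
(B) ⟨R⟩[R]p → p is the dual of axiom B, which corresponds to symmetry. R is symmetric — valid.
(C) [R]p → [R][R]p is axiom 4; it is valid on a frame exactly when R is transitive. R is not transitive, so not valid.
(D) ⟨R⟩p → [R]⟨R⟩p is axiom 5, which corresponds to the euclidean property. R is not euclidean — not valid.
(E) [R]p → ⟨R⟩p (axiom D) characterises the serial frames. R is serial — valid.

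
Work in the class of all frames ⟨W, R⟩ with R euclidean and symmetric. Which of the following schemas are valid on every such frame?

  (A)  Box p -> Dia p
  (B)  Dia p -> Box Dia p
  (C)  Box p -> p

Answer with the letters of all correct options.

B

A symmetric euclidean relation is transitive (uRv and vRw give vRu by symmetry, then uRw by the euclidean condition, applied at v).
(A) axiom D: valid iff R is serial. Such an R need not be serial — not valid.
(B) Dia p -> Box Dia p is axiom 5; it is valid on a frame exactly when R is euclidean. Every such R is euclidean, so valid.
(C) axiom T: valid iff R is reflexive. Such an R need not be reflexive — not valid.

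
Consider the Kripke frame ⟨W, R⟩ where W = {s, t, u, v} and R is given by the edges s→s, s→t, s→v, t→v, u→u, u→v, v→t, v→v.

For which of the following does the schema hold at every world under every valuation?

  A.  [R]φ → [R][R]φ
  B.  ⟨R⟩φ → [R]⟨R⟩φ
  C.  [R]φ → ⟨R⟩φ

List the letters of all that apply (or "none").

C

R is not transitive: t R v and v R t but not t R t.
R is not euclidean: s R t and s R s but not t R s.
R is serial: every world has an R-successor.
(A) [R]φ → [R][R]φ (axiom 4) characterises the transitive frames. R is not transitive — not valid.
(B) ⟨R⟩φ → [R]⟨R⟩φ is axiom 5, which corresponds to the euclidean property. R is not euclidean — not valid.
(C) [R]φ → ⟨R⟩φ is axiom D; it is valid on a frame exactly when R is serial. R is serial, so valid.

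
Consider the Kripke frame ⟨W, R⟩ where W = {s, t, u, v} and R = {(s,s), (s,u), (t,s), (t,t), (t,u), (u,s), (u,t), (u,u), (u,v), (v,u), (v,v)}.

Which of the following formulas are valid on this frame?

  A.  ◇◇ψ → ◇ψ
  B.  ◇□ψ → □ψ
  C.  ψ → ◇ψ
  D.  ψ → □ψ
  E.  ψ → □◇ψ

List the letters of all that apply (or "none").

R is reflexive: each world relates to itself.
R is not symmetric: t R s but not s R t.
R is not transitive: s R u and u R t but not s R t.
R is not euclidean: t R s and t R t but not s R t.
R is not a subset of the identity: s R u with s ≠ u.
(A) ◇◇ψ → ◇ψ (the dual of axiom 4) characterises the transitive frames. R is not transitive — not valid.
(B) ◇□ψ → □ψ is the dual of axiom 5, which corresponds to the euclidean property. R is not euclidean — not valid.
(C) the dual of axiom T: valid iff R is reflexive. R is reflexive — valid.
(D) ψ → □ψ is equivalent to ◇p→p; it holds exactly when R ⊆ identity. Here R ⊄ identity — not valid.
(E) ψ → □◇ψ (axiom B) characterises the symmetric frames. R is not symmetric — not valid.

C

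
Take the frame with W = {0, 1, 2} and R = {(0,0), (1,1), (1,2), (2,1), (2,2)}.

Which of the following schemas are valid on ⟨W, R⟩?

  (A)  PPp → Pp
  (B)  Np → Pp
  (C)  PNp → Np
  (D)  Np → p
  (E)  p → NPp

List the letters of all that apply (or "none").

A, B, C, D, E

R is reflexive: each world relates to itself.
R is symmetric: every R-edge is matched by its reverse.
R is transitive: R is closed under composition.
R is euclidean: any two R-successors of the same world are R-related.
R is serial: every world has an R-successor.
(A) PPp → Pp is the dual of axiom 4; it is valid on a frame exactly when R is transitive. R is transitive, so valid.
(B) Np → Pp (axiom D) characterises the serial frames. R is serial — valid.
(C) PNp → Np is the dual of axiom 5; it is valid on a frame exactly when R is euclidean. R is euclidean, so valid.
(D) Np → p is axiom T, which corresponds to reflexivity. R is reflexive — valid.
(E) axiom B: valid iff R is symmetric. R is symmetric — valid.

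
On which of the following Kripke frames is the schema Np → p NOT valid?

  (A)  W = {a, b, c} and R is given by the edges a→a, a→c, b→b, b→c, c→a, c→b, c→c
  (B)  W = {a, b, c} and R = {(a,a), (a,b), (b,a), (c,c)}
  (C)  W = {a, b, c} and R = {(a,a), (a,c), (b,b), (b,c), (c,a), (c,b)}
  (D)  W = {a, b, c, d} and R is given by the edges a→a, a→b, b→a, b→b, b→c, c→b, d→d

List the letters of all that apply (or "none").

B, C, D

The schema Np → p is axiom T; it is valid on a frame iff R is reflexive.
(A) R is reflexive (each world relates to itself), so the schema is valid here.
(B) R is not reflexive (not b R b), so the schema fails here.
(C) R is not reflexive (not c R c), so the schema fails here.
(D) R is not reflexive (not c R c), so the schema fails here.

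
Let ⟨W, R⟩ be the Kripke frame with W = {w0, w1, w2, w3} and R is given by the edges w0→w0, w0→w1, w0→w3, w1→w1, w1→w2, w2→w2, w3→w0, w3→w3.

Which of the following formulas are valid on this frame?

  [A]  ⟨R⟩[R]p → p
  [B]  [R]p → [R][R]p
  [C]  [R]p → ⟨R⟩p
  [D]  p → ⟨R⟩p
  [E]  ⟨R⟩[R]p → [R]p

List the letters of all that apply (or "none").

C, D

R is reflexive: each world relates to itself.
R is not symmetric: w0 R w1 but not w1 R w0.
R is not transitive: w0 R w1 and w1 R w2 but not w0 R w2.
R is not euclidean: w0 R w1 and w0 R w0 but not w1 R w0.
R is serial: every world has an R-successor.
(A) ⟨R⟩[R]p → p (the dual of axiom B) characterises the symmetric frames. R is not symmetric — not valid.
(B) axiom 4: valid iff R is transitive. R is not transitive — not valid.
(C) [R]p → ⟨R⟩p (axiom D) characterises the serial frames. R is serial — valid.
(D) p → ⟨R⟩p is the dual of axiom T; it is valid on a frame exactly when R is reflexive. R is reflexive, so valid.
(E) the dual of axiom 5: valid iff R is euclidean. R is not euclidean — not valid.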